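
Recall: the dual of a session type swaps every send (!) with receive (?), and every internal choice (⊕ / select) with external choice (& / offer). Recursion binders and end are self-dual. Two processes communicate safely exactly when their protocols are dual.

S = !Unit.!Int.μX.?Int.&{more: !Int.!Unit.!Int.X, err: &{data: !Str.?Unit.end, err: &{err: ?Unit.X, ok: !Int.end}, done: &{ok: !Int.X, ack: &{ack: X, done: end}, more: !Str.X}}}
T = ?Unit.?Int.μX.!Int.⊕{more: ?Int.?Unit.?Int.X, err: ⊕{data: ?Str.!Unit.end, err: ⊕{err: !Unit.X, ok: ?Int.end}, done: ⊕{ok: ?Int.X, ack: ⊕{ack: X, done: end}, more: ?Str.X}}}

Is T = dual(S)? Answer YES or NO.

!Unit ‖ ?Unit  match
  !Int ‖ ?Int  match
    μX ‖ μX  match (μ self-dual)
      ?Int ‖ !Int  match
        &{more,err} ‖ ⊕{more,err}  match label sets agree
          [more]
            !Int ‖ ?Int  match
              !Unit ‖ ?Unit  match
                !Int ‖ ?Int  match
                  X ‖ X  match
          [err]
            &{data,err,done} ‖ ⊕{data,err,done}  match label sets agree
              [data]
                !Str ‖ ?Str  match
                  ?Unit ‖ !Unit  match
                    end ‖ end  match
              [err]
                &{err,ok} ‖ ⊕{err,ok}  match label sets agree
                  [err]
                    ?Unit ‖ !Unit  match
                      X ‖ X  match
                  [ok]
                    !Int ‖ ?Int  match
                      end ‖ end  match
              [done]
                &{ok,ack,more} ‖ ⊕{ok,ack,more}  match label sets agree
                  [ok]
                    !Int ‖ ?Int  match
                      X ‖ X  match
                  [ack]
                    &{ack,done} ‖ ⊕{ack,done}  match label sets agree
                      [ack]
                        X ‖ X  match
                      [done]
                        end ‖ end  match
                  [more]
                    !Str ‖ ?Str  match
                      X ‖ X  match

YES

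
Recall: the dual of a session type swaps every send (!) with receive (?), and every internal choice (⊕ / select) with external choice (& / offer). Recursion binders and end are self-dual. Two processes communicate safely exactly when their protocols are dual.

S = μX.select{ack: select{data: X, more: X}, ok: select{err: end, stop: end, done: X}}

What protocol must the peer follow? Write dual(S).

μX ↦ μX  (μ self-dual)
  select{ack,ok} ↦ offer{ack,ok}  (select→offer)
    [ack]
      select{data,more} ↦ offer{data,more}  (select→offer)
        [data]
          X self-dual
        [more]
          X self-dual
    [ok]
      select{err,stop,done} ↦ offer{err,stop,done}  (select→offer)
        [err]
          end self-dual
        [stop]
          end self-dual
        [done]
          X self-dual

μX.offer{ack: offer{data: X, more: X}, ok: offer{err: end, stop: end, done: X}}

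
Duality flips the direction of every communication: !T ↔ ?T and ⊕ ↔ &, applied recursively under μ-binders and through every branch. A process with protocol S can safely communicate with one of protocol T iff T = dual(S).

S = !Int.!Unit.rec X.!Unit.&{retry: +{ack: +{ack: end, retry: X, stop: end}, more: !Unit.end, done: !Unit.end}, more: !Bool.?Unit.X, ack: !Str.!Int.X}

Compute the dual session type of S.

?Int.?Unit.rec X.?Unit.+{retry: &{ack: &{ack: end, retry: X, stop: end}, more: ?Unit.end, done: ?Unit.end}, more: ?Bool.!Unit.X, ack: ?Str.?Int.X}

!Int = ?Int
  !Unit = ?Unit
    rec X = rec X  (binder kept)
      !Unit = ?Unit
        &{retry,more,ack} = +{retry,more,ack}  (external→internal)
          [retry]
            +{ack,more,done} = &{ack,more,done}  (select→offer)
              [ack]
                +{ack,retry,stop} = &{ack,retry,stop}  (select→offer)
                  [ack]
                    dual(end) = end
                  [retry]
                    dual(X) = X
                  [stop]
                    dual(end) = end
              [more]
                !Unit = ?Unit
                  dual(end) = end
              [done]
                !Unit = ?Unit
                  dual(end) = end
          [more]
            !Bool = ?Bool
              ?Unit = !Unit
                dual(X) = X
          [ack]
            !Str = ?Str
              !Int = ?Int
                dual(X) = X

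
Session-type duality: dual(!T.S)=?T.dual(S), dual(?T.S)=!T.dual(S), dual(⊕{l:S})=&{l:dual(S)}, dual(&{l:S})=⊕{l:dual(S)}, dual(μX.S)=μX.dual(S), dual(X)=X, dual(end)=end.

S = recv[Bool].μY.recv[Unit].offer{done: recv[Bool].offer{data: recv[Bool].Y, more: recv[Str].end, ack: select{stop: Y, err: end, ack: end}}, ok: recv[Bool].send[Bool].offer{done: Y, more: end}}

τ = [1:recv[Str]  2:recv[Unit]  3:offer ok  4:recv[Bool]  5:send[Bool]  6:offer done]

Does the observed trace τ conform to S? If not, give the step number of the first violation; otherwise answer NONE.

1

step 1: got recv[Str], protocol expects recv[Bool]  ✗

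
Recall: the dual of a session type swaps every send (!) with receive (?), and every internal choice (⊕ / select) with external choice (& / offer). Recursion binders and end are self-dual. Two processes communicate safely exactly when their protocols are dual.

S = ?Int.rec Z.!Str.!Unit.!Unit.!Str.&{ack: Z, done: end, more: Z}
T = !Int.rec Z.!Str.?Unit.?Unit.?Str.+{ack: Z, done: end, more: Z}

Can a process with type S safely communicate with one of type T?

?Int | !Int  match
  rec Z | rec Z  match (binder kept)
    !Str | !Str  ✗ same direction on both sides — not dual

NO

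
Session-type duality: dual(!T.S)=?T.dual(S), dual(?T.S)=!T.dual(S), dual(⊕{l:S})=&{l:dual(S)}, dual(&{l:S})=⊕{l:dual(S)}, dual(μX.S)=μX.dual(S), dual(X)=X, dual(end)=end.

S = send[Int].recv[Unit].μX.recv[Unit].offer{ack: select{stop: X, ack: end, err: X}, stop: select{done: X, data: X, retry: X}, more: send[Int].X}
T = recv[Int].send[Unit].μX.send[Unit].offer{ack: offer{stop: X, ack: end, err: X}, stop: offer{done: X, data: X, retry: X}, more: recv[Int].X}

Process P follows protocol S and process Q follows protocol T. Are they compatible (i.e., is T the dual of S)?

send[Int] | recv[Int]  ✓
  recv[Unit] | send[Unit]  ✓
    μX | μX  ✓ (μ self-dual)
      recv[Unit] | send[Unit]  ✓
        offer{ack,stop,more} | offer{ack,stop,more}  ✗ choice polarity not flipped — not dual

NO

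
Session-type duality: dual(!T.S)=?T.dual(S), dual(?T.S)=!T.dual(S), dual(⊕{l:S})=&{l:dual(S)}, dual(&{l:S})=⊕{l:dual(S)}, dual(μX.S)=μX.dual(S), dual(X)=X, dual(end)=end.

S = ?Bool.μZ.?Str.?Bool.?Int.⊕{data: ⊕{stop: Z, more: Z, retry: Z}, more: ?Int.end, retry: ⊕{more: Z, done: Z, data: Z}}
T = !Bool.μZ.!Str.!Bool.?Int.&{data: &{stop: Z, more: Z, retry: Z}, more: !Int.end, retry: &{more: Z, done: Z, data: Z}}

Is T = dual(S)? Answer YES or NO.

?Bool | !Bool  ✓
  μZ | μZ  ✓ (binder kept)
    ?Str | !Str  ✓
      ?Bool | !Bool  ✓
        ?Int | ?Int  ✗ same direction on both sides — not dual

NO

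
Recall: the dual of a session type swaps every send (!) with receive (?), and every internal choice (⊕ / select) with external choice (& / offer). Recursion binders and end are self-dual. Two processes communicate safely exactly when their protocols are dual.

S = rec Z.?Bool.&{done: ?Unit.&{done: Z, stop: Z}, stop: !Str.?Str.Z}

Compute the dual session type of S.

rec Z.!Bool.+{done: !Unit.+{done: Z, stop: Z}, stop: ?Str.!Str.Z}

rec Z = rec Z  (binder kept)
  ?Bool = !Bool
    &{done,stop} = +{done,stop}  (external→internal)
      case done:
        ?Unit = !Unit
          &{done,stop} = +{done,stop}  (external→internal)
            case done:
              dual(Z) = Z
            case stop:
              dual(Z) = Z
      case stop:
        !Str = ?Str
          ?Str = !Str
            dual(Z) = Z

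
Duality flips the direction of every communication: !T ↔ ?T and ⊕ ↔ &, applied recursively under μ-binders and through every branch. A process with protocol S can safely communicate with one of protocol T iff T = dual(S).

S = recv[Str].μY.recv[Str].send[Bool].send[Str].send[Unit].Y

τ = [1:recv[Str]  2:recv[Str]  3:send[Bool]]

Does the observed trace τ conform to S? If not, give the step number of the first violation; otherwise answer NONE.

[1] recv[Str]  ok  residual = μY.…
[2] recv[Str]  ok  residual = send[Bool].send[Str].send[Unit].μY.…
[3] send[Bool]  ok  residual = send[Str].send[Unit].μY.…
all 3 steps conform

NONE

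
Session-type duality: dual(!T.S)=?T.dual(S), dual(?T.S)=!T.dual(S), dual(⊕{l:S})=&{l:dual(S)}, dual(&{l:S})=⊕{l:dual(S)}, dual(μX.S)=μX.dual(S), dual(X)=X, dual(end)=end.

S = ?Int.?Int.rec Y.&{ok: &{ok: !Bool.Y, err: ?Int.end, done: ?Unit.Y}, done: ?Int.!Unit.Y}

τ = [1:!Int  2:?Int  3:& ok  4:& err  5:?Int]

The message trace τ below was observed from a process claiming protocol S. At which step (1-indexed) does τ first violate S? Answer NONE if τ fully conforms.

[1] got !Int, protocol expects ?Int  ✗

1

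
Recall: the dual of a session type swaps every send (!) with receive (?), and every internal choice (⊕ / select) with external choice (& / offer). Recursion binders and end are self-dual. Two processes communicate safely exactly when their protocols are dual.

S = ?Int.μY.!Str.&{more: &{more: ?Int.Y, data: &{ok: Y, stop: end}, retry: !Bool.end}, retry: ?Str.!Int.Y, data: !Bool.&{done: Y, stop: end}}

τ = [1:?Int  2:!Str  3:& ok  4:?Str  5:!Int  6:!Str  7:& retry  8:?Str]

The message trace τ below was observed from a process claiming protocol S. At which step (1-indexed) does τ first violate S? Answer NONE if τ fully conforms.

3

@1 ?Int  match  residual = μY.…
@2 !Str  match  residual = &{more: &{more: ?Int.μY.…, data: &{ok: μY.…, stop: end}, retry: !Bool.end}, retry: ?Str.!Int.μY.…, data: !Bool.&{done: μY.…, stop: end}}
@3 got & ok, protocol expects & more or & retry or & data  ✗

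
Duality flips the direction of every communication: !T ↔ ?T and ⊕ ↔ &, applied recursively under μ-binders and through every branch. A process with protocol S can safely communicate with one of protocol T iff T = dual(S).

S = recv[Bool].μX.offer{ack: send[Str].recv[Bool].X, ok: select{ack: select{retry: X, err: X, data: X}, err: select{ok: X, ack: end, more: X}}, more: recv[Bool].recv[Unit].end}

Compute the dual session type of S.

recv[Bool] ↦ send[Bool]
  μX ↦ μX  (binder kept)
    offer{ack,ok,more} ↦ select{ack,ok,more}  (external→internal)
      [ack]
        send[Str] ↦ recv[Str]
          recv[Bool] ↦ send[Bool]
            X self-dual
      [ok]
        select{ack,err} ↦ offer{ack,err}  (select→offer)
          [ack]
            select{retry,err,data} ↦ offer{retry,err,data}  (select→offer)
              [retry]
                X self-dual
              [err]
                X self-dual
              [data]
                X self-dual
          [err]
            select{ok,ack,more} ↦ offer{ok,ack,more}  (select→offer)
              [ok]
                X self-dual
              [ack]
                end self-dual
              [more]
                X self-dual
      [more]
        recv[Bool] ↦ send[Bool]
          recv[Unit] ↦ send[Unit]
            end self-dual

send[Bool].μX.select{ack: recv[Str].send[Bool].X, ok: offer{ack: offer{retry: X, err: X, data: X}, err: offer{ok: X, ack: end, more: X}}, more: send[Bool].send[Unit].end}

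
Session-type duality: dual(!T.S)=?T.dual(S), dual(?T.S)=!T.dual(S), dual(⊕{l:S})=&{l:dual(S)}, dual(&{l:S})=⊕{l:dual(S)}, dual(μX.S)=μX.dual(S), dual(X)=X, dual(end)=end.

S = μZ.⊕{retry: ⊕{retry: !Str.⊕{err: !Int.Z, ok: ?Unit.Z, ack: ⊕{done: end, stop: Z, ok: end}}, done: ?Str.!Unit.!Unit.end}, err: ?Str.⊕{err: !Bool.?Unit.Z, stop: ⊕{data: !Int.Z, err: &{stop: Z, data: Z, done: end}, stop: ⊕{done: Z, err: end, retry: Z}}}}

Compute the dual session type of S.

μZ = μZ  (μ self-dual)
  ⊕{retry,err} = &{retry,err}  (⊕→&)
    • retry:
      ⊕{retry,done} = &{retry,done}  (⊕→&)
        • retry:
          !Str = ?Str
            ⊕{err,ok,ack} = &{err,ok,ack}  (⊕→&)
              • err:
                !Int = ?Int
                  Z self-dual
              • ok:
                ?Unit = !Unit
                  Z self-dual
              • ack:
                ⊕{done,stop,ok} = &{done,stop,ok}  (⊕→&)
                  • done:
                    end self-dual
                  • stop:
                    Z self-dual
                  • ok:
                    end self-dual
        • done:
          ?Str = !Str
            !Unit = ?Unit
              !Unit = ?Unit
                end self-dual
    • err:
      ?Str = !Str
        ⊕{err,stop} = &{err,stop}  (⊕→&)
          • err:
            !Bool = ?Bool
              ?Unit = !Unit
                Z self-dual
          • stop:
            ⊕{data,err,stop} = &{data,err,stop}  (⊕→&)
              • data:
                !Int = ?Int
                  Z self-dual
              • err:
                &{stop,data,done} = ⊕{stop,data,done}  (&→⊕)
                  • stop:
                    Z self-dual
                  • data:
                    Z self-dual
                  • done:
                    end self-dual
              • stop:
                ⊕{done,err,retry} = &{done,err,retry}  (⊕→&)
                  • done:
                    Z self-dual
                  • err:
                    end self-dual
                  • retry:
                    Z self-dual

μZ.&{retry: &{retry: ?Str.&{err: ?Int.Z, ok: !Unit.Z, ack: &{done: end, stop: Z, ok: end}}, done: !Str.?Unit.?Unit.end}, err: !Str.&{err: ?Bool.!Unit.Z, stop: &{data: ?Int.Z, err: ⊕{stop: Z, data: Z, done: end}, stop: &{done: Z, err: end, retry: Z}}}}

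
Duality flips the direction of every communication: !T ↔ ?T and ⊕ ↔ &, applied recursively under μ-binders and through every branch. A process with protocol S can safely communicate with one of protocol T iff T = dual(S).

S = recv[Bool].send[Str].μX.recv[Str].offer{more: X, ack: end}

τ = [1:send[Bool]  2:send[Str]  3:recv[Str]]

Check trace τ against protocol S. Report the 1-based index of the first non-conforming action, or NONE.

@1 got send[Bool], protocol expects recv[Bool]  ✗

1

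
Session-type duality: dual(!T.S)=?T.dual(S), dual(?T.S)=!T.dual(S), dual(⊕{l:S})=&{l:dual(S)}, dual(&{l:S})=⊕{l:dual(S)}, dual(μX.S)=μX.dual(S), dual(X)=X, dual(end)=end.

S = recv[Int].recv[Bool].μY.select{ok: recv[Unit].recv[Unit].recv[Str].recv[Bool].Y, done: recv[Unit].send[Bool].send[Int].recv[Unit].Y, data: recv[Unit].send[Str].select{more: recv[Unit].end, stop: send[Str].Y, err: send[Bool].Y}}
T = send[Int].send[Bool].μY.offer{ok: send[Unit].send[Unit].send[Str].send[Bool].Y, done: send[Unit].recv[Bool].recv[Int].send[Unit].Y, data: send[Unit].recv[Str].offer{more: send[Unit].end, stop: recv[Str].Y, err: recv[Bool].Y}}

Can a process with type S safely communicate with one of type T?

recv[Int] vs send[Int]  ✓
  recv[Bool] vs send[Bool]  ✓
    μY vs μY  ✓ (binder kept)
      select{ok,done,data} vs offer{ok,done,data}  ✓ label sets agree
        • ok:
          recv[Unit] vs send[Unit]  ✓
            recv[Unit] vs send[Unit]  ✓
              recv[Str] vs send[Str]  ✓
                recv[Bool] vs send[Bool]  ✓
                  Y vs Y  ✓
        • done:
          recv[Unit] vs send[Unit]  ✓
            send[Bool] vs recv[Bool]  ✓
              send[Int] vs recv[Int]  ✓
                recv[Unit] vs send[Unit]  ✓
                  Y vs Y  ✓
        • data:
          recv[Unit] vs send[Unit]  ✓
            send[Str] vs recv[Str]  ✓
              select{more,stop,err} vs offer{more,stop,err}  ✓ label sets agree
                • more:
                  recv[Unit] vs send[Unit]  ✓
                    end vs end  ✓
                • stop:
                  send[Str] vs recv[Str]  ✓
                    Y vs Y  ✓
                • err:
                  send[Bool] vs recv[Bool]  ✓
                    Y vs Y  ✓

YES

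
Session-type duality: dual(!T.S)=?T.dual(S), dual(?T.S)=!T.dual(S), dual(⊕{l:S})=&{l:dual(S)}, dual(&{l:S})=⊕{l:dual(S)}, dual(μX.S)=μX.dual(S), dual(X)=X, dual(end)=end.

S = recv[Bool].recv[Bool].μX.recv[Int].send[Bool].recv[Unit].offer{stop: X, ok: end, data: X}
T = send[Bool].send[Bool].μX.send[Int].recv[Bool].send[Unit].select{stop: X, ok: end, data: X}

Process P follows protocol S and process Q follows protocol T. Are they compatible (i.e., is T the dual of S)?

YES

recv[Bool] | send[Bool]  ok
  recv[Bool] | send[Bool]  ok
    μX | μX  ok (rec unchanged)
      recv[Int] | send[Int]  ok
        send[Bool] | recv[Bool]  ok
          recv[Unit] | send[Unit]  ok
            offer{stop,ok,data} | select{stop,ok,data}  ok labels match
              [stop]
                X | X  ok
              [ok]
                end | end  ok
              [data]
                X | X  ok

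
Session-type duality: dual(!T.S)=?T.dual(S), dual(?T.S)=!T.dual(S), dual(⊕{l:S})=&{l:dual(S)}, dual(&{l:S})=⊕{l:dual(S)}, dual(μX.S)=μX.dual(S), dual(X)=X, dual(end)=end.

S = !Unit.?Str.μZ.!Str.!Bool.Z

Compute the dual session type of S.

?Unit.!Str.μZ.?Str.?Bool.Z

!Unit = ?Unit
  ?Str = !Str
    μZ = μZ  (binder kept)
      !Str = ?Str
        !Bool = ?Bool
          Z self-dual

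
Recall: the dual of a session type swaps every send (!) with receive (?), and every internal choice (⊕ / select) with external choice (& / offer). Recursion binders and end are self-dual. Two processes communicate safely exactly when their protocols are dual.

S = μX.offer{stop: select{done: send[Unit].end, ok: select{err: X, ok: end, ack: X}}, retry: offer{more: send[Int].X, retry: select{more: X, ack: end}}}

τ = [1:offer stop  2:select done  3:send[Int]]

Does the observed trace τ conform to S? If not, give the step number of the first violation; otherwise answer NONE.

3

step 1: offer stop  match  residual = select{done: send[Unit].end, ok: select{err: μX.…, ok: end, ack: μX.…}}
step 2: select done  match  residual = send[Unit].end
step 3: got send[Int], protocol expects send[Unit]  ✗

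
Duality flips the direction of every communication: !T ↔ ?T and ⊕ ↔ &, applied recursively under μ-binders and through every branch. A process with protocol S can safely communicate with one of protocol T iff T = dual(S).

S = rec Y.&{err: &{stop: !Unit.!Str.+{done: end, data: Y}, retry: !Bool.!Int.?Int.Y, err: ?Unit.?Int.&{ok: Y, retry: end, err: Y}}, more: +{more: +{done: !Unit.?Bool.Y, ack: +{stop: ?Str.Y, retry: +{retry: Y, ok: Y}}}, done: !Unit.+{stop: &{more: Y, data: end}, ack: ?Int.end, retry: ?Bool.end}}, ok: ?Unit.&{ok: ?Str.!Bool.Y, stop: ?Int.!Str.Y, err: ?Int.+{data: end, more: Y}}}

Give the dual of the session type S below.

rec Y.+{err: +{stop: ?Unit.?Str.&{done: end, data: Y}, retry: ?Bool.?Int.!Int.Y, err: !Unit.!Int.+{ok: Y, retry: end, err: Y}}, more: &{more: &{done: ?Unit.!Bool.Y, ack: &{stop: !Str.Y, retry: &{retry: Y, ok: Y}}}, done: ?Unit.&{stop: +{more: Y, data: end}, ack: !Int.end, retry: !Bool.end}}, ok: !Unit.+{ok: !Str.?Bool.Y, stop: !Int.?Str.Y, err: !Int.&{data: end, more: Y}}}

rec Y = rec Y  (μ self-dual)
  &{err,more,ok} = +{err,more,ok}  (offer→select)
    case err:
      &{stop,retry,err} = +{stop,retry,err}  (offer→select)
        case stop:
          !Unit = ?Unit
            !Str = ?Str
              +{done,data} = &{done,data}  (select→offer)
                case done:
                  end ↦ end
                case data:
                  Y ↦ Y
        case retry:
          !Bool = ?Bool
            !Int = ?Int
              ?Int = !Int
                Y ↦ Y
        case err:
          ?Unit = !Unit
            ?Int = !Int
              &{ok,retry,err} = +{ok,retry,err}  (offer→select)
                case ok:
                  Y ↦ Y
                case retry:
                  end ↦ end
                case err:
                  Y ↦ Y
    case more:
      +{more,done} = &{more,done}  (select→offer)
        case more:
          +{done,ack} = &{done,ack}  (select→offer)
            case done:
              !Unit = ?Unit
                ?Bool = !Bool
                  Y ↦ Y
            case ack:
              +{stop,retry} = &{stop,retry}  (select→offer)
                case stop:
                  ?Str = !Str
                    Y ↦ Y
                case retry:
                  +{retry,ok} = &{retry,ok}  (select→offer)
                    case retry:
                      Y ↦ Y
                    case ok:
                      Y ↦ Y
        case done:
          !Unit = ?Unit
            +{stop,ack,retry} = &{stop,ack,retry}  (select→offer)
              case stop:
                &{more,data} = +{more,data}  (offer→select)
                  case more:
                    Y ↦ Y
                  case data:
                    end ↦ end
              case ack:
                ?Int = !Int
                  end ↦ end
              case retry:
                ?Bool = !Bool
                  end ↦ end
    case ok:
      ?Unit = !Unit
        &{ok,stop,err} = +{ok,stop,err}  (offer→select)
          case ok:
            ?Str = !Str
              !Bool = ?Bool
                Y ↦ Y
          case stop:
            ?Int = !Int
              !Str = ?Str
                Y ↦ Y
          case err:
            ?Int = !Int
              +{data,more} = &{data,more}  (select→offer)
                case data:
                  end ↦ end
                case more:
                  Y ↦ Y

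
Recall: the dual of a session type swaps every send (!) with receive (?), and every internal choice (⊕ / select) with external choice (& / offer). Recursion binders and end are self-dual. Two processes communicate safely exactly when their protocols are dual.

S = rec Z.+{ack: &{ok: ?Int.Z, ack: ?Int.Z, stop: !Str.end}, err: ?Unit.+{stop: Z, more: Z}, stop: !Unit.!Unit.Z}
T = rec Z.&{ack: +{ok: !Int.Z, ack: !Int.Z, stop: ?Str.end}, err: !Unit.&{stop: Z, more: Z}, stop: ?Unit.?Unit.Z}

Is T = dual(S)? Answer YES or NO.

YES

rec Z vs rec Z  match (rec unchanged)
  +{ack,err,stop} vs &{ack,err,stop}  match same labels
    case ack:
      &{ok,ack,stop} vs +{ok,ack,stop}  match same labels
        case ok:
          ?Int vs !Int  match
            Z vs Z  match
        case ack:
          ?Int vs !Int  match
            Z vs Z  match
        case stop:
          !Str vs ?Str  match
            end vs end  match
    case err:
      ?Unit vs !Unit  match
        +{stop,more} vs &{stop,more}  match same labels
          case stop:
            Z vs Z  match
          case more:
            Z vs Z  match
    case stop:
      !Unit vs ?Unit  match
        !Unit vs ?Unit  match
          Z vs Z  match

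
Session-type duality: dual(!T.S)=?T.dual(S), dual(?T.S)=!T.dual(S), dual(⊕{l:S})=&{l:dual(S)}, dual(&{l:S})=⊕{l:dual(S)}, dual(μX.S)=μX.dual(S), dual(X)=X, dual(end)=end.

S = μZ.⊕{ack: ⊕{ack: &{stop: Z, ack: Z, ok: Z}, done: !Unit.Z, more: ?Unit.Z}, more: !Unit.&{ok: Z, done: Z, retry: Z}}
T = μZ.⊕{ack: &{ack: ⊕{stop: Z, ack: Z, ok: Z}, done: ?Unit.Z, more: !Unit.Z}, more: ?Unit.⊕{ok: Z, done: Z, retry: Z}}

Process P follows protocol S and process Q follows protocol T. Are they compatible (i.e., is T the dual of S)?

μZ vs μZ  ok (binder kept)
  ⊕{ack,more} vs ⊕{ack,more}  ✗ choice polarity not flipped — not dual

NO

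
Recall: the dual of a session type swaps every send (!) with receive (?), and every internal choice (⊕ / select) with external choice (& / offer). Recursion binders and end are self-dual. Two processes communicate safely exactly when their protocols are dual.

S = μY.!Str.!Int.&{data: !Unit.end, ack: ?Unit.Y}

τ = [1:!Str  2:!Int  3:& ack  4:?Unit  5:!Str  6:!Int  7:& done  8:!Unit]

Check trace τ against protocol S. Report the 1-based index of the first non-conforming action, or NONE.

[1] !Str  ✓  residual = !Int.&{data: !Unit.end, ack: ?Unit.μY.…}
[2] !Int  ✓  residual = &{data: !Unit.end, ack: ?Unit.μY.…}
[3] & ack  ✓  residual = ?Unit.μY.…
[4] ?Unit  ✓  residual = μY.…
[5] !Str  ✓  residual = !Int.&{data: !Unit.end, ack: ?Unit.μY.…}
[6] !Int  ✓  residual = &{data: !Unit.end, ack: ?Unit.μY.…}
[7] got & done, protocol expects & data or & ack  ✗

7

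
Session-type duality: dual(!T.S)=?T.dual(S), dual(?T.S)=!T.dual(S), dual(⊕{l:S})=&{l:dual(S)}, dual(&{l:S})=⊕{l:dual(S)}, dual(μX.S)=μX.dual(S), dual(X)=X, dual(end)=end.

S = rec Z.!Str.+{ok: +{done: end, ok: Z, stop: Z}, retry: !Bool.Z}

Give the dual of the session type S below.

rec Z.?Str.&{ok: &{done: end, ok: Z, stop: Z}, retry: ?Bool.Z}

rec Z → rec Z  (binder kept)
  !Str → ?Str
    +{ok,retry} → &{ok,retry}  (select→offer)
      • ok:
        +{done,ok,stop} → &{done,ok,stop}  (select→offer)
          • done:
            dual(end) = end
          • ok:
            dual(Z) = Z
          • stop:
            dual(Z) = Z
      • retry:
        !Bool → ?Bool
          dual(Z) = Z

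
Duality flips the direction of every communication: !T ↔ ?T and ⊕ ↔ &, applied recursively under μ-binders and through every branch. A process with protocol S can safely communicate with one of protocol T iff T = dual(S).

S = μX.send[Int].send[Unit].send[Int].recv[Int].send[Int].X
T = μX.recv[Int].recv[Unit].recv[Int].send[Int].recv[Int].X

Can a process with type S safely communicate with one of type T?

μX | μX  ok (μ self-dual)
  send[Int] | recv[Int]  ok
    send[Unit] | recv[Unit]  ok
      send[Int] | recv[Int]  ok
        recv[Int] | send[Int]  ok
          send[Int] | recv[Int]  ok
            X | X  ok

YES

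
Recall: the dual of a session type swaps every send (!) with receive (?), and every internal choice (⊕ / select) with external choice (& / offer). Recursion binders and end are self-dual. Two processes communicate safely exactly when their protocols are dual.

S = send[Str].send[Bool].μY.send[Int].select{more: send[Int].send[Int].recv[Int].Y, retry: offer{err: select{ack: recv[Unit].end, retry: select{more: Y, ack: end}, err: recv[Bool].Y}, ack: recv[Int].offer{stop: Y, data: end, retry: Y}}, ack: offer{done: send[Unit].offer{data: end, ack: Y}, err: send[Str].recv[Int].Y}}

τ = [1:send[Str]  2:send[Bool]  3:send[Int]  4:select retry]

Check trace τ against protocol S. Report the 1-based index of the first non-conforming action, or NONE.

[1] send[Str]  match  residual = send[Bool].μY.…
[2] send[Bool]  match  residual = μY.…
[3] send[Int]  match  residual = select{more: send[Int].send[Int].recv[Int].μY.…, retry: offer{err: select{ack: recv[Unit].end, retry: select{more: μY.…, ack: end}, err: recv[Bool].μY.…}, ack: recv[Int].offer{stop: μY.…, data: end, retry: μY.…}}, ack: offer{done: send[Unit].offer{data: end, ack: μY.…}, err: send[Str].recv[Int].μY.…}}
[4] select retry  match  residual = offer{err: select{ack: recv[Unit].end, retry: select{more: μY.…, ack: end}, err: recv[Bool].μY.…}, ack: recv[Int].offer{stop: μY.…, data: end, retry: μY.…}}
all 4 steps conform

NONE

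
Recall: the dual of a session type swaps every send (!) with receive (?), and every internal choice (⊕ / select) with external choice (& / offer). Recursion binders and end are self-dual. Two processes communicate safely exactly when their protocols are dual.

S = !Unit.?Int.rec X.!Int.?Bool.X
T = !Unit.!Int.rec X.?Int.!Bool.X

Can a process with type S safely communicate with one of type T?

!Unit | !Unit  ✗ same direction on both sides — not dual

NO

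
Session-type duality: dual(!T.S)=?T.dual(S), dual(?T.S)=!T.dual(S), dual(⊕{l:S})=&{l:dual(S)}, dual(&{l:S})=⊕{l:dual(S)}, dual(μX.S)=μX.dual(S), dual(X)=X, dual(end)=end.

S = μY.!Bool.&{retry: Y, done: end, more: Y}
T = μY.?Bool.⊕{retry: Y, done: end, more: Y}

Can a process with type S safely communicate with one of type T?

YES

μY | μY  ✓ (binder kept)
  !Bool | ?Bool  ✓
    &{retry,done,more} | ⊕{retry,done,more}  ✓ same labels
      • retry:
        Y | Y  ✓
      • done:
        end | end  ✓
      • more:
        Y | Y  ✓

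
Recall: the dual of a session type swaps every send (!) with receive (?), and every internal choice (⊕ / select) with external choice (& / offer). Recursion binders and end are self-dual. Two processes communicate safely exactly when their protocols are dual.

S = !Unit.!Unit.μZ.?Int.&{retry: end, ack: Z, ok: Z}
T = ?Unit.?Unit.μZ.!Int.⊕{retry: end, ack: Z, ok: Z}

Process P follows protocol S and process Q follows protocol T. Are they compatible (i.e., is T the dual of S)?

!Unit ‖ ?Unit  ✓
  !Unit ‖ ?Unit  ✓
    μZ ‖ μZ  ✓ (binder kept)
      ?Int ‖ !Int  ✓
        &{retry,ack,ok} ‖ ⊕{retry,ack,ok}  ✓ labels match
          • retry:
            end ‖ end  ✓
          • ack:
            Z ‖ Z  ✓
          • ok:
            Z ‖ Z  ✓

YES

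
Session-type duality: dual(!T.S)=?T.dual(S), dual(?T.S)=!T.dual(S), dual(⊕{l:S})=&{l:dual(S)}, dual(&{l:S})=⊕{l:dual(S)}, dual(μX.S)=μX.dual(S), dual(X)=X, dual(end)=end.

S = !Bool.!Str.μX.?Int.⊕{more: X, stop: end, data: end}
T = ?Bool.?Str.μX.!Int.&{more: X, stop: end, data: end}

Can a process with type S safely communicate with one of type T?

YES

!Bool ‖ ?Bool  match
  !Str ‖ ?Str  match
    μX ‖ μX  match (μ self-dual)
      ?Int ‖ !Int  match
        ⊕{more,stop,data} ‖ &{more,stop,data}  match labels match
          case more:
            X ‖ X  match
          case stop:
            end ‖ end  match
          case data:
            end ‖ end  match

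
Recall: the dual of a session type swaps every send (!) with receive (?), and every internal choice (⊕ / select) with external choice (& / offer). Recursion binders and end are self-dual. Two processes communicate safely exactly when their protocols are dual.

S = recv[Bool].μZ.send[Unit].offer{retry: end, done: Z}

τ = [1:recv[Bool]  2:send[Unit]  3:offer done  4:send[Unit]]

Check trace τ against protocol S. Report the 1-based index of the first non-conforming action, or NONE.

[1] recv[Bool]  match  state: μZ.…
[2] send[Unit]  match  state: offer{retry: end, done: μZ.…}
[3] offer done  match  state: μZ.…
[4] send[Unit]  match  state: offer{retry: end, done: μZ.…}
trace exhausted — no violation

NONE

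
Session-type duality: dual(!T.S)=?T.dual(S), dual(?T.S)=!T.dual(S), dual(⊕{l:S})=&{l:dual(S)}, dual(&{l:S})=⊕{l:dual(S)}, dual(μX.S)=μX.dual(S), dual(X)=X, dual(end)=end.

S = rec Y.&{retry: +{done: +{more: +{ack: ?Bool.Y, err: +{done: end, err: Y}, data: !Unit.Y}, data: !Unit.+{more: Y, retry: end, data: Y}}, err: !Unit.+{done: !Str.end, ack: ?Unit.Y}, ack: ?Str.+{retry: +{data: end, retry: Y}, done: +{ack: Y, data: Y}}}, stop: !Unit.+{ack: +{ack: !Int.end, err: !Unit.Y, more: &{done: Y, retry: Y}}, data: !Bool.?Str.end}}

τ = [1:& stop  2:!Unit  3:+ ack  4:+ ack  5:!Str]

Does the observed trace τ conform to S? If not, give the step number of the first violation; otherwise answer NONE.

5

step 1: & stop  ok  residual = !Unit.+{ack: +{ack: !Int.end, err: !Unit.rec Y.…, more: &{done: rec Y.…, retry: rec Y.…}}, data: !Bool.?Str.end}
step 2: !Unit  ok  residual = +{ack: +{ack: !Int.end, err: !Unit.rec Y.…, more: &{done: rec Y.…, retry: rec Y.…}}, data: !Bool.?Str.end}
step 3: + ack  ok  residual = +{ack: !Int.end, err: !Unit.rec Y.…, more: &{done: rec Y.…, retry: rec Y.…}}
step 4: + ack  ok  residual = !Int.end
step 5: got !Str, protocol expects !Int  ✗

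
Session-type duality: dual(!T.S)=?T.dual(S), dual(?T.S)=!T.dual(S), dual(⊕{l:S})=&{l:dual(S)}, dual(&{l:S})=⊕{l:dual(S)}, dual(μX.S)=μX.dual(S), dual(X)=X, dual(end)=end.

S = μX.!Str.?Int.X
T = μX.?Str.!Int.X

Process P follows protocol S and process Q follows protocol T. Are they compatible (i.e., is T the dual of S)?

YES

μX | μX  ✓ (rec unchanged)
  !Str | ?Str  ✓
    ?Int | !Int  ✓
      X | X  ✓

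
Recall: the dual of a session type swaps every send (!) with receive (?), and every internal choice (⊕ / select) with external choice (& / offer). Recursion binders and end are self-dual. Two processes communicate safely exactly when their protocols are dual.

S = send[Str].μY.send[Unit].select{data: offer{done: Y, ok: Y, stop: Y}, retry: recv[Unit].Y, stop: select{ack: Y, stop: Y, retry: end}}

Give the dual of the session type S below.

recv[Str].μY.recv[Unit].offer{data: select{done: Y, ok: Y, stop: Y}, retry: send[Unit].Y, stop: offer{ack: Y, stop: Y, retry: end}}

send[Str] → recv[Str]
  μY → μY  (binder kept)
    send[Unit] → recv[Unit]
      select{data,retry,stop} → offer{data,retry,stop}  (select→offer)
        • data:
          offer{done,ok,stop} → select{done,ok,stop}  (&→⊕)
            • done:
              Y self-dual
            • ok:
              Y self-dual
            • stop:
              Y self-dual
        • retry:
          recv[Unit] → send[Unit]
            Y self-dual
        • stop:
          select{ack,stop,retry} → offer{ack,stop,retry}  (select→offer)
            • ack:
              Y self-dual
            • stop:
              Y self-dual
            • retry:
              end self-dual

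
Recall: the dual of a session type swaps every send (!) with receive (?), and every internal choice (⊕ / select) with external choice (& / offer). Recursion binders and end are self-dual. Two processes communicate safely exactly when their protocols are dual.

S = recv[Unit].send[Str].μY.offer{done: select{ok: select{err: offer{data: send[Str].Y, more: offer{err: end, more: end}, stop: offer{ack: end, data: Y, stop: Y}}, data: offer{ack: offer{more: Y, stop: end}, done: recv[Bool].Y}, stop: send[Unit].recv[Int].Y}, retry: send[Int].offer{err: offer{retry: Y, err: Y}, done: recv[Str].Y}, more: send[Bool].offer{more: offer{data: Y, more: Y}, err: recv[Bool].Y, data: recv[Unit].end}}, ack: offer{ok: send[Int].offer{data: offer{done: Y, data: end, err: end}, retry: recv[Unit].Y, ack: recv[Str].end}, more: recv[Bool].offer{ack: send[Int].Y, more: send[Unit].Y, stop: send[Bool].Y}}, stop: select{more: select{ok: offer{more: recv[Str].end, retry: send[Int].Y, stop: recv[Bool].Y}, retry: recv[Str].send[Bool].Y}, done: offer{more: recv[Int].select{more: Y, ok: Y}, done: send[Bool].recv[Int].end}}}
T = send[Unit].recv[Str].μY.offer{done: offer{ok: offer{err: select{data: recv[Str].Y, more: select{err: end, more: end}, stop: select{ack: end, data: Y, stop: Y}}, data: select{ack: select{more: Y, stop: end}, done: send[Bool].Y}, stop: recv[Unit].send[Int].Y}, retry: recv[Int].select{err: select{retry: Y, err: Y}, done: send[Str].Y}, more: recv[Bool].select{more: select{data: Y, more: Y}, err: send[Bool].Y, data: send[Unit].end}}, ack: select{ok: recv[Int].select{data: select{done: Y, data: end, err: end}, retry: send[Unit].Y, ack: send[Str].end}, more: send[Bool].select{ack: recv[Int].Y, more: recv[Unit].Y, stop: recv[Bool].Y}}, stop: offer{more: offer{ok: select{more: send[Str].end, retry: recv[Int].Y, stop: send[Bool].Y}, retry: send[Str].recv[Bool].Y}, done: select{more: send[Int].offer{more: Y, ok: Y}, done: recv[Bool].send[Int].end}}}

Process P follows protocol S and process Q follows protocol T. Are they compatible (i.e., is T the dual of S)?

recv[Unit] vs send[Unit]  match
  send[Str] vs recv[Str]  match
    μY vs μY  match (binder kept)
      offer{done,ack,stop} vs offer{done,ack,stop}  ✗ choice polarity not flipped — not dual

NO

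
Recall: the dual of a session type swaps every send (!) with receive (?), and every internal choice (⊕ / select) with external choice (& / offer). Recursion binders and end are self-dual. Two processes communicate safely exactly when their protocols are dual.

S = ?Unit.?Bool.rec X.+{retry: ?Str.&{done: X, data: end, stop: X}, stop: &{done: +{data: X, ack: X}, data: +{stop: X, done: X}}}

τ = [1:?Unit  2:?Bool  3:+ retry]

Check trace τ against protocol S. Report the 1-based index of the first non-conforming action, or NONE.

NONE

[1] ?Unit  match  cont: ?Bool.rec X.…
[2] ?Bool  match  cont: rec X.…
[3] + retry  match  cont: ?Str.&{done: rec X.…, data: end, stop: rec X.…}
trace exhausted — no violation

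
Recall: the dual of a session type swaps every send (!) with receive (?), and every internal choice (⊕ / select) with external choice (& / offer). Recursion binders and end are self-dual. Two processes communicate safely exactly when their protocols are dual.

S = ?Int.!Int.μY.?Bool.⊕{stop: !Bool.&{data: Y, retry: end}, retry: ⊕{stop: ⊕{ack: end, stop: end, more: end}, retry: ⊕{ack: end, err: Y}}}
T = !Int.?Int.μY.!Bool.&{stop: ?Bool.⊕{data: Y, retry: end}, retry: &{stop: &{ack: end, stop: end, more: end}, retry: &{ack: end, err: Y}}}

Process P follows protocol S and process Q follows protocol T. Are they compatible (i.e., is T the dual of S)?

?Int | !Int  ok
  !Int | ?Int  ok
    μY | μY  ok (rec unchanged)
      ?Bool | !Bool  ok
        ⊕{stop,retry} | &{stop,retry}  ok label sets agree
          case stop:
            !Bool | ?Bool  ok
              &{data,retry} | ⊕{data,retry}  ok label sets agree
                case data:
                  Y | Y  ok
                case retry:
                  end | end  ok
          case retry:
            ⊕{stop,retry} | &{stop,retry}  ok label sets agree
              case stop:
                ⊕{ack,stop,more} | &{ack,stop,more}  ok label sets agree
                  case ack:
                    end | end  ok
                  case stop:
                    end | end  ok
                  case more:
                    end | end  ok
              case retry:
                ⊕{ack,err} | &{ack,err}  ok label sets agree
                  case ack:
                    end | end  ok
                  case err:
                    Y | Y  ok

YES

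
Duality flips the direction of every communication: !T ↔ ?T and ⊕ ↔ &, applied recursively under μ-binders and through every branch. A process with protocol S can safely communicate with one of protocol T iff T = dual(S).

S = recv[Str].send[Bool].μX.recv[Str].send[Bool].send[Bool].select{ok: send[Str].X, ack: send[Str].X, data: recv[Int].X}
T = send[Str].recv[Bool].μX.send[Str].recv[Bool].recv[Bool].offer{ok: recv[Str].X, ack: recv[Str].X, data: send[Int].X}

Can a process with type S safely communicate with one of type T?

YES

recv[Str] | send[Str]  ✓
  send[Bool] | recv[Bool]  ✓
    μX | μX  ✓ (μ self-dual)
      recv[Str] | send[Str]  ✓
        send[Bool] | recv[Bool]  ✓
          send[Bool] | recv[Bool]  ✓
            select{ok,ack,data} | offer{ok,ack,data}  ✓ same labels
              case ok:
                send[Str] | recv[Str]  ✓
                  X | X  ✓
              case ack:
                send[Str] | recv[Str]  ✓
                  X | X  ✓
              case data:
                recv[Int] | send[Int]  ✓
                  X | X  ✓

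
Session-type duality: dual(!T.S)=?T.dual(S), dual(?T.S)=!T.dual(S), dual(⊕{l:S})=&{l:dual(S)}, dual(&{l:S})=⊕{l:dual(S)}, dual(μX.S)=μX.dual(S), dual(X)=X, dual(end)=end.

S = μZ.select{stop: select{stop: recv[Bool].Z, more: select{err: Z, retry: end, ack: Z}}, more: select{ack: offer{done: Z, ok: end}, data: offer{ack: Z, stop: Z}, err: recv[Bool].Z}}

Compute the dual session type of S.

μZ → μZ  (μ self-dual)
  select{stop,more} → offer{stop,more}  (⊕→&)
    case stop:
      select{stop,more} → offer{stop,more}  (⊕→&)
        case stop:
          recv[Bool] → send[Bool]
            Z ↦ Z
        case more:
          select{err,retry,ack} → offer{err,retry,ack}  (⊕→&)
            case err:
              Z ↦ Z
            case retry:
              end ↦ end
            case ack:
              Z ↦ Z
    case more:
      select{ack,data,err} → offer{ack,data,err}  (⊕→&)
        case ack:
          offer{done,ok} → select{done,ok}  (&→⊕)
            case done:
              Z ↦ Z
            case ok:
              end ↦ end
        case data:
          offer{ack,stop} → select{ack,stop}  (&→⊕)
            case ack:
              Z ↦ Z
            case stop:
              Z ↦ Z
        case err:
          recv[Bool] → send[Bool]
            Z ↦ Z

μZ.offer{stop: offer{stop: send[Bool].Z, more: offer{err: Z, retry: end, ack: Z}}, more: offer{ack: select{done: Z, ok: end}, data: select{ack: Z, stop: Z}, err: send[Bool].Z}}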